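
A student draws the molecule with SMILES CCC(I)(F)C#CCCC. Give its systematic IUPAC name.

The longest chain bearing the multiple bond is 8 carbons long (octane).
The chain contains a C≡C triple bond, so the unsaturation ending is -yne.
The numbering direction is chosen so that the substituent locant set {3,3} is lower than {6,6} at the first point of difference.
This places the triple bond between C-4 and C-5; a fluoro group at C-3; an iodo group at C-3.
The substituents are ordered alphabetically, ignoring any di-/tri- multipliers.
Assembling the pieces gives 3-fluoro-3-iodooct-4-yne.

3-fluoro-3-iodooct-4-yne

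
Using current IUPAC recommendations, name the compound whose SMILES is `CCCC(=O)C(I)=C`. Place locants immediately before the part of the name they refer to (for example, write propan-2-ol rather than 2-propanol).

2-iodohex-1-en-3-one

Counting along the main chain through the carbonyl and the multiple bond gives 6 carbons: the parent is hexane.
The highest-priority functional group is a ketone (C=O on an internal carbon), so the name ends in -one.
There is one C=C double bond, indicated by the ending -ene.
Number the chain so that numbering from this end puts the carbonyl group at C-3 rather than C-4.
That gives the carbonyl at C-3; the double bond between C-1 and C-2; an iodo group at C-2.
The name is 2-iodohex-1-en-3-one.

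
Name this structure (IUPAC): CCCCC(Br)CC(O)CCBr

1,5-dibromononan-3-ol

The longest carbon chain that includes the –OH group has 9 carbons, so the parent hydride is nonane.
An alcohol (–OH) is the principal characteristic group, giving the suffix -ol.
The numbering direction is chosen so that numbering from this end puts the hydroxyl group at C-3 rather than C-7.
With this numbering: the hydroxyl at C-3; bromo groups at C-1 and C-5.
Assembling the pieces gives 1,5-dibromononan-3-ol.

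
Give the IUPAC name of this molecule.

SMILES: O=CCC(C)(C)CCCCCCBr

9-bromo-3,3-dimethylnonanal

The longest carbon chain that includes the –CHO group has 9 carbons, so the parent hydride is nonane.
The principal characteristic group is an aldehyde (terminal –CHO), named with the suffix -al.
The numbering direction is chosen so that the aldehyde carbon is C-1 by definition.
That gives a bromo group at C-9; two methyl groups at C-3.
The substituents are ordered alphabetically, ignoring any di-/tri- multipliers.
Assembling the pieces gives 9-bromo-3,3-dimethylnonanal.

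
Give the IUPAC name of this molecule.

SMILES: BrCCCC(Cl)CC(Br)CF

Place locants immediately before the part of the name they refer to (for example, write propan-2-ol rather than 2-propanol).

2,7-dibromo-4-chloro-1-fluoroheptane

The longest continuous carbon chain has 7 atoms, so the parent hydride is heptane.
The numbering direction is chosen so that the substituent locant set {1,2,4,7} is lower than {1,4,6,7} at the first point of difference.
With this numbering: bromo groups at C-2 and C-7; a chloro group at C-4; a fluoro group at C-1.
Prefixes are listed alphabetically: bromo, chloro, fluoro.
The name is 2,7-dibromo-4-chloro-1-fluoroheptane.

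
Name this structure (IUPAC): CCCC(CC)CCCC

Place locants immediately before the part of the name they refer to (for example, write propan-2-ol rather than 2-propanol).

4-ethyloctane

The longest carbon chain is 8 atoms: the parent is octane.
Number the chain so that the substituent locant set {4} is lower than {5} at the first point of difference.
That gives an ethyl group at C-4.
Assembling the pieces gives 4-ethyloctane.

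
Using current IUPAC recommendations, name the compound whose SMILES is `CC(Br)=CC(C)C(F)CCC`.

2-bromo-5-fluoro-4-methyloct-2-ene

The longest chain bearing the multiple bond is 8 carbons long (octane).
There is one C=C double bond, indicated by the ending -ene.
Number the chain so that numbering from this end puts the double bond at C-2 rather than C-6.
This places the double bond between C-2 and C-3; a bromo group at C-2; a fluoro group at C-5; a methyl group at C-4.
The substituents are ordered alphabetically, ignoring any di-/tri- multipliers.
The name is 2-bromo-5-fluoro-4-methyloct-2-ene.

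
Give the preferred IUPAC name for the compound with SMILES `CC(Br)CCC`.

2-bromopentane

The longest continuous carbon chain has 5 atoms, so the parent hydride is pentane.
The numbering direction is chosen so that the substituent locant set {2} is lower than {4} at the first point of difference.
This places a bromo group at C-2.
The name is 2-bromopentane.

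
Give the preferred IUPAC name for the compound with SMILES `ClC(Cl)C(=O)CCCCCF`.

1,1-dichloro-7-fluoroheptan-2-one

Counting along the main chain through the carbonyl gives 7 carbons: the parent is heptane.
A ketone (C=O on an internal carbon) is the principal characteristic group, giving the suffix -one.
Choose the numbering such that numbering from this end puts the carbonyl group at C-2 rather than C-6.
That gives the carbonyl at C-2; two chloro groups at C-1; a fluoro group at C-7.
Substituent prefixes are cited in alphabetical order (multiplying prefixes like di-/tri- are ignored for ordering).
Putting it together: 1,1-dichloro-7-fluoroheptan-2-one.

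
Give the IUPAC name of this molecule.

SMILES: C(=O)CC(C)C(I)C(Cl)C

5-chloro-4-iodo-3-methylhexanal

The longest carbon chain that includes the –CHO group has 6 carbons, so the parent hydride is hexane.
An aldehyde (terminal –CHO) is the principal characteristic group, giving the suffix -al.
Number the chain so that the aldehyde carbon is C-1 by definition.
With this numbering: a chloro group at C-5; an iodo group at C-4; a methyl group at C-3.
The substituents are ordered alphabetically, ignoring any di-/tri- multipliers.
The name is 5-chloro-4-iodo-3-methylhexanal.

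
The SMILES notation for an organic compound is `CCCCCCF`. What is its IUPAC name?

The parent chain contains 6 carbons (hexane).
Number the chain so that the substituent locant set {1} is lower than {6} at the first point of difference.
That gives a fluoro group at C-1.
Assembling the pieces gives 1-fluorohexane.

1-fluorohexane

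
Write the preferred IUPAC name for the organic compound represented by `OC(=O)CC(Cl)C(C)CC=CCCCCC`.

Counting along the main chain through the –COOH group and the multiple bond gives 12 carbons: the parent is dodecane.
The highest-priority functional group is a carboxylic acid (terminal –COOH), so the name ends in -oic acid.
A C=C double bond in the chain gives the infix -ene-.
The numbering direction is chosen so that the carboxylic acid carbon is C-1 by definition.
This places the double bond between C-6 and C-7; a chloro group at C-3; a methyl group at C-4.
The substituents are ordered alphabetically, ignoring any di-/tri- multipliers.
Putting it together: 3-chloro-4-methyldodec-6-enoic acid.

3-chloro-4-methyldodec-6-enoic acid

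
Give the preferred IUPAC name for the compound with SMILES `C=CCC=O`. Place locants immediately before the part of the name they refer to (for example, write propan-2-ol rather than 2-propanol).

The longest chain bearing the –CHO group and the multiple bond is 4 carbons long (butane).
The principal characteristic group is an aldehyde (terminal –CHO), named with the suffix -al.
A C=C double bond in the chain gives the infix -ene-.
Number the chain so that the aldehyde carbon is C-1 by definition.
With this numbering: the double bond between C-3 and C-4.
Assembling the pieces gives but-3-enal.

but-3-enal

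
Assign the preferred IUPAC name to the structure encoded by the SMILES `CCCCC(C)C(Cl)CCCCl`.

1,4-dichloro-5-methylnonane

The longest carbon chain is 9 atoms: the parent is nonane.
Choose the numbering such that the substituent locant set {1,4,5} is lower than {5,6,9} at the first point of difference.
With this numbering: chloro groups at C-1 and C-4; a methyl group at C-5.
The substituents are ordered alphabetically, ignoring any di-/tri- multipliers.
Putting it together: 1,4-dichloro-5-methylnonane.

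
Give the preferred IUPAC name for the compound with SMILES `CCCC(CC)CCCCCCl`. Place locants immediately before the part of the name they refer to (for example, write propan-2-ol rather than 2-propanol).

The longest carbon chain is 9 atoms: the parent is nonane.
Choose the numbering such that the substituent locant set {1,6} is lower than {4,9} at the first point of difference.
This places a chloro group at C-1; an ethyl group at C-6.
The substituents are ordered alphabetically, ignoring any di-/tri- multipliers.
Assembling the pieces gives 1-chloro-6-ethylnonane.

1-chloro-6-ethylnonane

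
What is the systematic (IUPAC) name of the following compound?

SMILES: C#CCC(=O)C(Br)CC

5-bromohept-1-yn-4-one

Counting along the main chain through the carbonyl and the multiple bond gives 7 carbons: the parent is heptane.
The highest-priority functional group is a ketone (C=O on an internal carbon), so the name ends in -one.
There is one C≡C triple bond, indicated by the ending -yne.
Number the chain so that numbering from this end puts the triple bond at C-1 rather than C-6.
With this numbering: the carbonyl at C-4; the triple bond between C-1 and C-2; a bromo group at C-5.
Putting it together: 5-bromohept-1-yn-4-one.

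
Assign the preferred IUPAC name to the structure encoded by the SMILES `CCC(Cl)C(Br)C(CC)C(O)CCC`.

Counting along the main chain through the –OH group gives 9 carbons: the parent is nonane.
The principal characteristic group is an alcohol (–OH), named with the suffix -ol.
The numbering direction is chosen so that numbering from this end puts the hydroxyl group at C-4 rather than C-6.
With this numbering: the hydroxyl at C-4; a bromo group at C-6; a chloro group at C-7; an ethyl group at C-5.
The substituents are ordered alphabetically, ignoring any di-/tri- multipliers.
Assembling the pieces gives 6-bromo-7-chloro-5-ethylnonan-4-ol.

6-bromo-7-chloro-5-ethylnonan-4-ol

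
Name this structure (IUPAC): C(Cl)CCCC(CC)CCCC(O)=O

The longest chain bearing the –COOH group is 9 carbons long (nonane).
A carboxylic acid (terminal –COOH) is the principal characteristic group, giving the suffix -oic acid.
Choose the numbering such that the carboxylic acid carbon is C-1 by definition.
That gives a chloro group at C-9; an ethyl group at C-5.
Substituent prefixes are cited in alphabetical order (multiplying prefixes like di-/tri- are ignored for ordering).
Assembling the pieces gives 9-chloro-5-ethylnonanoic acid.

9-chloro-5-ethylnonanoic acid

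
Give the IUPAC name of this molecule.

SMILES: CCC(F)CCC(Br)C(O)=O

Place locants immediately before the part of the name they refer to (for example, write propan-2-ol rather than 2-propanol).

Counting along the main chain through the –COOH group gives 7 carbons: the parent is heptane.
A carboxylic acid (terminal –COOH) is the principal characteristic group, giving the suffix -oic acid.
The numbering direction is chosen so that the carboxylic acid carbon is C-1 by definition.
This places a bromo group at C-2; a fluoro group at C-5.
The substituents are ordered alphabetically, ignoring any di-/tri- multipliers.
Putting it together: 2-bromo-5-fluoroheptanoic acid.

2-bromo-5-fluoroheptanoic acid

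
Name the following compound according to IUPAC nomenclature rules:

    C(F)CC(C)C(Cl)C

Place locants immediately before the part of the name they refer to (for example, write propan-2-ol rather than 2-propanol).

4-chloro-1-fluoro-3-methylpentane

The longest carbon chain is 5 atoms: the parent is pentane.
Number the chain so that the substituent locant set {1,3,4} is lower than {2,3,5} at the first point of difference.
That gives a chloro group at C-4; a fluoro group at C-1; a methyl group at C-3.
Prefixes are listed alphabetically: chloro, fluoro, methyl.
The name is 4-chloro-1-fluoro-3-methylpentane.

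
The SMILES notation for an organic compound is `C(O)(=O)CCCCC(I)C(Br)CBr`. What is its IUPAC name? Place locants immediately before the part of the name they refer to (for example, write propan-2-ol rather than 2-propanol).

7,8-dibromo-6-iodooctanoic acid

The longest chain bearing the –COOH group is 8 carbons long (octane).
A carboxylic acid (terminal –COOH) is the principal characteristic group, giving the suffix -oic acid.
Choose the numbering such that the carboxylic acid carbon is C-1 by definition.
That gives bromo groups at C-7 and C-8; an iodo group at C-6.
Prefixes are listed alphabetically: bromo, iodo.
Putting it together: 7,8-dibromo-6-iodooctanoic acid.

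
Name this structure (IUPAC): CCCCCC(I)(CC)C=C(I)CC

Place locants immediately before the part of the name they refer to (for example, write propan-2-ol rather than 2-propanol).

The longest carbon chain that includes the multiple bond has 10 carbons, so the parent hydride is decane.
There is one C=C double bond, indicated by the ending -ene.
The numbering direction is chosen so that numbering from this end puts the double bond at C-3 rather than C-7.
That gives the double bond between C-3 and C-4; an ethyl group at C-5; iodo groups at C-3 and C-5.
The substituents are ordered alphabetically, ignoring any di-/tri- multipliers.
Putting it together: 5-ethyl-3,5-diiododec-3-ene.

5-ethyl-3,5-diiododec-3-ene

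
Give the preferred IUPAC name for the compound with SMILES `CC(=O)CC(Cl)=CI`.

4-chloro-5-iodopent-4-en-2-one

The longest carbon chain that includes the carbonyl and the multiple bond has 5 carbons, so the parent hydride is pentane.
The principal characteristic group is a ketone (C=O on an internal carbon), named with the suffix -one.
A C=C double bond in the chain gives the infix -ene-.
The numbering direction is chosen so that numbering from this end puts the carbonyl group at C-2 rather than C-4.
This places the carbonyl at C-2; the double bond between C-4 and C-5; a chloro group at C-4; an iodo group at C-5.
The substituents are ordered alphabetically, ignoring any di-/tri- multipliers.
The name is 4-chloro-5-iodopent-4-en-2-one.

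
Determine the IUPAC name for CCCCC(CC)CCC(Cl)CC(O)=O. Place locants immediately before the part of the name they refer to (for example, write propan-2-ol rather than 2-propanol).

The longest chain bearing the –COOH group is 10 carbons long (decane).
The highest-priority functional group is a carboxylic acid (terminal –COOH), so the name ends in -oic acid.
Choose the numbering such that the carboxylic acid carbon is C-1 by definition.
With this numbering: a chloro group at C-3; an ethyl group at C-6.
The substituents are ordered alphabetically, ignoring any di-/tri- multipliers.
Putting it together: 3-chloro-6-ethyldecanoic acid.

3-chloro-6-ethyldecanoic acid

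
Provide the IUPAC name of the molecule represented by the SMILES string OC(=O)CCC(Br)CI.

4-bromo-5-iodopentanoic acid

The longest carbon chain that includes the –COOH group has 5 carbons, so the parent hydride is pentane.
A carboxylic acid (terminal –COOH) is the principal characteristic group, giving the suffix -oic acid.
Choose the numbering such that the carboxylic acid carbon is C-1 by definition.
That gives a bromo group at C-4; an iodo group at C-5.
Prefixes are listed alphabetically: bromo, iodo.
The name is 4-bromo-5-iodopentanoic acid.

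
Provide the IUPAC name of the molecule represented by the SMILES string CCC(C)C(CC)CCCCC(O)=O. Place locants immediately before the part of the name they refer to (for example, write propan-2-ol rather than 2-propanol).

The longest carbon chain that includes the –COOH group has 9 carbons, so the parent hydride is nonane.
The highest-priority functional group is a carboxylic acid (terminal –COOH), so the name ends in -oic acid.
Number the chain so that the carboxylic acid carbon is C-1 by definition.
That gives an ethyl group at C-6; a methyl group at C-7.
Substituent prefixes are cited in alphabetical order (multiplying prefixes like di-/tri- are ignored for ordering).
Putting it together: 6-ethyl-7-methylnonanoic acid.

6-ethyl-7-methylnonanoic acid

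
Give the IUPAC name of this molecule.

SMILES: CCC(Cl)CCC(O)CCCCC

3-chloroundecan-6-ol

The longest carbon chain that includes the –OH group has 11 carbons, so the parent hydride is undecane.
The principal characteristic group is an alcohol (–OH), named with the suffix -ol.
Number the chain so that the substituent locant set {3} is lower than {9} at the first point of difference.
That gives the hydroxyl at C-6; a chloro group at C-3.
Putting it together: 3-chloroundecan-6-ol.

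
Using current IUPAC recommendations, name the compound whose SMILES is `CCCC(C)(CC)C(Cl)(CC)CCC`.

4-chloro-4,5-diethyl-5-methyloctane

The longest carbon chain is 8 atoms: the parent is octane.
Number the chain so that the locant sets are identical either way, so the alphabetically earlier chloro substituent takes the lower locant (4 rather than 5).
With this numbering: a chloro group at C-4; ethyl groups at C-4 and C-5; a methyl group at C-5.
Substituent prefixes are cited in alphabetical order (multiplying prefixes like di-/tri- are ignored for ordering).
Assembling the pieces gives 4-chloro-4,5-diethyl-5-methyloctane.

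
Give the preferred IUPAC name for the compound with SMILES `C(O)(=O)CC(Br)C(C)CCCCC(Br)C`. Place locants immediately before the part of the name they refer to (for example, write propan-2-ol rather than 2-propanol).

Counting along the main chain through the –COOH group gives 10 carbons: the parent is decane.
The highest-priority functional group is a carboxylic acid (terminal –COOH), so the name ends in -oic acid.
The numbering direction is chosen so that the carboxylic acid carbon is C-1 by definition.
With this numbering: bromo groups at C-3 and C-9; a methyl group at C-4.
The substituents are ordered alphabetically, ignoring any di-/tri- multipliers.
Assembling the pieces gives 3,9-dibromo-4-methyldecanoic acid.

3,9-dibromo-4-methyldecanoic acid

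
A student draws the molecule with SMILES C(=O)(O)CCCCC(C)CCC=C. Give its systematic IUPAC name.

Counting along the main chain through the –COOH group and the multiple bond gives 10 carbons: the parent is decane.
A carboxylic acid (terminal –COOH) is the principal characteristic group, giving the suffix -oic acid.
There is one C=C double bond, indicated by the ending -ene.
Number the chain so that the carboxylic acid carbon is C-1 by definition.
That gives the double bond between C-9 and C-10; a methyl group at C-6.
Putting it together: 6-methyldec-9-enoic acid.

6-methyldec-9-enoic acid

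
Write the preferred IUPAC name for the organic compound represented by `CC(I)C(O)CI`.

The longest chain bearing the –OH group is 4 carbons long (butane).
The highest-priority functional group is an alcohol (–OH), so the name ends in -ol.
The numbering direction is chosen so that numbering from this end puts the hydroxyl group at C-2 rather than C-3.
With this numbering: the hydroxyl at C-2; iodo groups at C-1 and C-3.
Putting it together: 1,3-diiodobutan-2-ol.

1,3-diiodobutan-2-ol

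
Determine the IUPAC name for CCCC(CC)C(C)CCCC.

The parent chain contains 9 carbons (nonane).
The numbering direction is chosen so that the substituent locant set {4,5} is lower than {5,6} at the first point of difference.
With this numbering: an ethyl group at C-4; a methyl group at C-5.
Prefixes are listed alphabetically: ethyl, methyl.
Assembling the pieces gives 4-ethyl-5-methylnonane.

4-ethyl-5-methylnonane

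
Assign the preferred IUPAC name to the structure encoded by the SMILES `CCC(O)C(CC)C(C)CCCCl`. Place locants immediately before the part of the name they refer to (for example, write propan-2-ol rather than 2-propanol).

8-chloro-4-ethyl-5-methyloctan-3-ol

Counting along the main chain through the –OH group gives 8 carbons: the parent is octane.
The highest-priority functional group is an alcohol (–OH), so the name ends in -ol.
The numbering direction is chosen so that numbering from this end puts the hydroxyl group at C-3 rather than C-6.
This places the hydroxyl at C-3; a chloro group at C-8; an ethyl group at C-4; a methyl group at C-5.
The substituents are ordered alphabetically, ignoring any di-/tri- multipliers.
Putting it together: 8-chloro-4-ethyl-5-methyloctan-3-ol.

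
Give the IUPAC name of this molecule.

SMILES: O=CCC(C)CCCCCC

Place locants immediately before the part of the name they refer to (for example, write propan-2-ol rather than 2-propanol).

3-methylnonanal

The longest carbon chain that includes the –CHO group has 9 carbons, so the parent hydride is nonane.
The principal characteristic group is an aldehyde (terminal –CHO), named with the suffix -al.
The numbering direction is chosen so that the aldehyde carbon is C-1 by definition.
With this numbering: a methyl group at C-3.
The name is 3-methylnonanal.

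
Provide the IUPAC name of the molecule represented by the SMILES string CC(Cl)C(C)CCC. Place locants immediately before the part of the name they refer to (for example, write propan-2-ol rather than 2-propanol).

2-chloro-3-methylhexane

The longest continuous carbon chain has 6 atoms, so the parent hydride is hexane.
Number the chain so that the substituent locant set {2,3} is lower than {4,5} at the first point of difference.
This places a chloro group at C-2; a methyl group at C-3.
The substituents are ordered alphabetically, ignoring any di-/tri- multipliers.
Putting it together: 2-chloro-3-methylhexane.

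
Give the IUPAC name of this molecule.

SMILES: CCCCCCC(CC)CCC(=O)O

4-ethyldecanoic acid

Counting along the main chain through the –COOH group gives 10 carbons: the parent is decane.
A carboxylic acid (terminal –COOH) is the principal characteristic group, giving the suffix -oic acid.
Choose the numbering such that the carboxylic acid carbon is C-1 by definition.
This places an ethyl group at C-4.
Assembling the pieces gives 4-ethyldecanoic acid.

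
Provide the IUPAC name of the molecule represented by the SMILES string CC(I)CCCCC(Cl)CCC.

The parent chain contains 10 carbons (decane).
Number the chain so that the substituent locant set {2,7} is lower than {4,9} at the first point of difference.
This places a chloro group at C-7; an iodo group at C-2.
The substituents are ordered alphabetically, ignoring any di-/tri- multipliers.
Putting it together: 7-chloro-2-iododecane.

7-chloro-2-iododecane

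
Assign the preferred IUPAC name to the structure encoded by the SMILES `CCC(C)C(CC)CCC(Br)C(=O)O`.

2-bromo-5-ethyl-6-methyloctanoic acid

The longest chain bearing the –COOH group is 8 carbons long (octane).
The highest-priority functional group is a carboxylic acid (terminal –COOH), so the name ends in -oic acid.
Number the chain so that the carboxylic acid carbon is C-1 by definition.
This places a bromo group at C-2; an ethyl group at C-5; a methyl group at C-6.
Prefixes are listed alphabetically: bromo, ethyl, methyl.
The name is 2-bromo-5-ethyl-6-methyloctanoic acid.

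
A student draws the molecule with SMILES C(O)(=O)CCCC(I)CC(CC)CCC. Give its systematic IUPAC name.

7-ethyl-5-iododecanoic acid

The longest chain bearing the –COOH group is 10 carbons long (decane).
The highest-priority functional group is a carboxylic acid (terminal –COOH), so the name ends in -oic acid.
The numbering direction is chosen so that the carboxylic acid carbon is C-1 by definition.
That gives an ethyl group at C-7; an iodo group at C-5.
Prefixes are listed alphabetically: ethyl, iodo.
Putting it together: 7-ethyl-5-iododecanoic acid.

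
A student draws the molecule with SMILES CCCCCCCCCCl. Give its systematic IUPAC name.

1-chlorononane

The longest carbon chain is 9 atoms: the parent is nonane.
The numbering direction is chosen so that the substituent locant set {1} is lower than {9} at the first point of difference.
This places a chloro group at C-1.
Putting it together: 1-chlorononane.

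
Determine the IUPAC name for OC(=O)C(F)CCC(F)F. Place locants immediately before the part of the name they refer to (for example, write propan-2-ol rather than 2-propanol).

2,5,5-trifluoropentanoic acid

Counting along the main chain through the –COOH group gives 5 carbons: the parent is pentane.
A carboxylic acid (terminal –COOH) is the principal characteristic group, giving the suffix -oic acid.
The numbering direction is chosen so that the carboxylic acid carbon is C-1 by definition.
That gives fluoro groups at C-2 and C-5 (×2).
Assembling the pieces gives 2,5,5-trifluoropentanoic acid.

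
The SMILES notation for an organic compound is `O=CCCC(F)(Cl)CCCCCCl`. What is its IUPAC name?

4,9-dichloro-4-fluorononanal

The longest chain bearing the –CHO group is 9 carbons long (nonane).
The principal characteristic group is an aldehyde (terminal –CHO), named with the suffix -al.
Number the chain so that the aldehyde carbon is C-1 by definition.
That gives chloro groups at C-4 and C-9; a fluoro group at C-4.
The substituents are ordered alphabetically, ignoring any di-/tri- multipliers.
Putting it together: 4,9-dichloro-4-fluorononanal.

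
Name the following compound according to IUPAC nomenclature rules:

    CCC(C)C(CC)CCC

4-ethyl-3-methylheptane

The longest continuous carbon chain has 7 atoms, so the parent hydride is heptane.
The numbering direction is chosen so that the substituent locant set {3,4} is lower than {4,5} at the first point of difference.
That gives an ethyl group at C-4; a methyl group at C-3.
Prefixes are listed alphabetically: ethyl, methyl.
Putting it together: 4-ethyl-3-methylheptane.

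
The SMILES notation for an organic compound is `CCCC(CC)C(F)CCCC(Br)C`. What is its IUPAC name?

The longest continuous carbon chain has 10 atoms, so the parent hydride is decane.
The numbering direction is chosen so that the substituent locant set {2,6,7} is lower than {4,5,9} at the first point of difference.
With this numbering: a bromo group at C-2; an ethyl group at C-7; a fluoro group at C-6.
Prefixes are listed alphabetically: bromo, ethyl, fluoro.
Assembling the pieces gives 2-bromo-7-ethyl-6-fluorodecane.

2-bromo-7-ethyl-6-fluorodecane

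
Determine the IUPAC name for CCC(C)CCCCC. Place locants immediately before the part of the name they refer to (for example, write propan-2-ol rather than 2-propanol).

3-methyloctane

The longest continuous carbon chain has 8 atoms, so the parent hydride is octane.
Number the chain so that the substituent locant set {3} is lower than {6} at the first point of difference.
With this numbering: a methyl group at C-3.
The name is 3-methyloctane.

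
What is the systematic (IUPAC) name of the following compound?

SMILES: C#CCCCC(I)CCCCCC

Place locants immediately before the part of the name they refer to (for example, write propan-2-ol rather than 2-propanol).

6-iodododec-1-yne

The longest carbon chain that includes the multiple bond has 12 carbons, so the parent hydride is dodecane.
There is one C≡C triple bond, indicated by the ending -yne.
Number the chain so that numbering from this end puts the triple bond at C-1 rather than C-11.
That gives the triple bond between C-1 and C-2; an iodo group at C-6.
Assembling the pieces gives 6-iodododec-1-yne.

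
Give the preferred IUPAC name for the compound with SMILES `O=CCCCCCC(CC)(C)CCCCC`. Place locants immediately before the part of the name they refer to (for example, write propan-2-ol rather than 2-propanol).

Counting along the main chain through the –CHO group gives 12 carbons: the parent is dodecane.
The principal characteristic group is an aldehyde (terminal –CHO), named with the suffix -al.
The numbering direction is chosen so that the aldehyde carbon is C-1 by definition.
This places an ethyl group at C-7; a methyl group at C-7.
The substituents are ordered alphabetically, ignoring any di-/tri- multipliers.
Putting it together: 7-ethyl-7-methyldodecanal.

7-ethyl-7-methyldodecanal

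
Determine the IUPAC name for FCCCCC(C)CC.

The longest continuous carbon chain has 7 atoms, so the parent hydride is heptane.
Choose the numbering such that the substituent locant set {1,5} is lower than {3,7} at the first point of difference.
That gives a fluoro group at C-1; a methyl group at C-5.
Prefixes are listed alphabetically: fluoro, methyl.
The name is 1-fluoro-5-methylheptane.

1-fluoro-5-methylheptane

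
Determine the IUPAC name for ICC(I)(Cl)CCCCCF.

2-chloro-7-fluoro-1,2-diiodoheptane

The longest continuous carbon chain has 7 atoms, so the parent hydride is heptane.
The numbering direction is chosen so that the substituent locant set {1,2,2,7} is lower than {1,6,6,7} at the first point of difference.
That gives a chloro group at C-2; a fluoro group at C-7; iodo groups at C-1 and C-2.
Prefixes are listed alphabetically: chloro, fluoro, iodo.
Assembling the pieces gives 2-chloro-7-fluoro-1,2-diiodoheptane.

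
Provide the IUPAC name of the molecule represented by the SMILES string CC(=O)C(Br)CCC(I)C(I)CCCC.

3-bromo-6,7-diiodoundecan-2-one

The longest carbon chain that includes the carbonyl has 11 carbons, so the parent hydride is undecane.
A ketone (C=O on an internal carbon) is the principal characteristic group, giving the suffix -one.
Choose the numbering such that numbering from this end puts the carbonyl group at C-2 rather than C-10.
This places the carbonyl at C-2; a bromo group at C-3; iodo groups at C-6 and C-7.
The substituents are ordered alphabetically, ignoring any di-/tri- multipliers.
Assembling the pieces gives 3-bromo-6,7-diiodoundecan-2-one.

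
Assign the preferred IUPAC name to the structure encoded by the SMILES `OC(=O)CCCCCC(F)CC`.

Counting along the main chain through the –COOH group gives 9 carbons: the parent is nonane.
The principal characteristic group is a carboxylic acid (terminal –COOH), named with the suffix -oic acid.
The numbering direction is chosen so that the carboxylic acid carbon is C-1 by definition.
This places a fluoro group at C-7.
Putting it together: 7-fluorononanoic acid.

7-fluorononanoic acid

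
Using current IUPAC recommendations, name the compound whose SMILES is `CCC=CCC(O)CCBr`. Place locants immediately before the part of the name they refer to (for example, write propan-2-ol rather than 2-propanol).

The longest carbon chain that includes the –OH group and the multiple bond has 8 carbons, so the parent hydride is octane.
An alcohol (–OH) is the principal characteristic group, giving the suffix -ol.
The chain contains a C=C double bond, so the unsaturation ending is -ene.
The numbering direction is chosen so that numbering from this end puts the hydroxyl group at C-3 rather than C-6.
With this numbering: the hydroxyl at C-3; the double bond between C-5 and C-6; a bromo group at C-1.
Assembling the pieces gives 1-bromooct-5-en-3-ol.

1-bromooct-5-en-3-ol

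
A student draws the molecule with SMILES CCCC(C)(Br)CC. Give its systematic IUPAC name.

3-bromo-3-methylhexane

The longest carbon chain is 6 atoms: the parent is hexane.
Choose the numbering such that the substituent locant set {3,3} is lower than {4,4} at the first point of difference.
That gives a bromo group at C-3; a methyl group at C-3.
Substituent prefixes are cited in alphabetical order (multiplying prefixes like di-/tri- are ignored for ordering).
Assembling the pieces gives 3-bromo-3-methylhexane.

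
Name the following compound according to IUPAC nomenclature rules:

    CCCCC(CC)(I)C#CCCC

Counting along the main chain through the multiple bond gives 10 carbons: the parent is decane.
There is one C≡C triple bond, indicated by the ending -yne.
Choose the numbering such that numbering from this end puts the triple bond at C-4 rather than C-6.
That gives the triple bond between C-4 and C-5; an ethyl group at C-6; an iodo group at C-6.
Substituent prefixes are cited in alphabetical order (multiplying prefixes like di-/tri- are ignored for ordering).
Putting it together: 6-ethyl-6-iododec-4-yne.

6-ethyl-6-iododec-4-yne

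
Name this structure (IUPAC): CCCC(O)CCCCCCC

undecan-4-ol

The longest carbon chain that includes the –OH group has 11 carbons, so the parent hydride is undecane.
An alcohol (–OH) is the principal characteristic group, giving the suffix -ol.
Choose the numbering such that numbering from this end puts the hydroxyl group at C-4 rather than C-8.
With this numbering: the hydroxyl at C-4.
The name is undecan-4-ol.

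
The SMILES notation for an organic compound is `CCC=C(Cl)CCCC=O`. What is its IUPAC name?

5-chlorooct-5-enal

The longest carbon chain that includes the –CHO group and the multiple bond has 8 carbons, so the parent hydride is octane.
The highest-priority functional group is an aldehyde (terminal –CHO), so the name ends in -al.
The chain contains a C=C double bond, so the unsaturation ending is -ene.
Choose the numbering such that the aldehyde carbon is C-1 by definition.
This places the double bond between C-5 and C-6; a chloro group at C-5.
Putting it together: 5-chlorooct-5-enal.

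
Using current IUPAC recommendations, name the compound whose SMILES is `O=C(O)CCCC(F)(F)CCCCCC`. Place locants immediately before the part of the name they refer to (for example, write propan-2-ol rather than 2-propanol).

5,5-difluoroundecanoic acid

The longest carbon chain that includes the –COOH group has 11 carbons, so the parent hydride is undecane.
A carboxylic acid (terminal –COOH) is the principal characteristic group, giving the suffix -oic acid.
Number the chain so that the carboxylic acid carbon is C-1 by definition.
This places two fluoro groups at C-5.
Assembling the pieces gives 5,5-difluoroundecanoic acid.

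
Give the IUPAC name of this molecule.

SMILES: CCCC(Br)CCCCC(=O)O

6-bromononanoic acid

The longest carbon chain that includes the –COOH group has 9 carbons, so the parent hydride is nonane.
The highest-priority functional group is a carboxylic acid (terminal –COOH), so the name ends in -oic acid.
The numbering direction is chosen so that the carboxylic acid carbon is C-1 by definition.
That gives a bromo group at C-6.
Putting it together: 6-bromononanoic acid.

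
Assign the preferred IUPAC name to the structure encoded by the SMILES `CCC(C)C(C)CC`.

The parent chain contains 6 carbons (hexane).
The molecule is symmetric, so either numbering direction gives the same locants.
With this numbering: methyl groups at C-3 and C-4.
The name is 3,4-dimethylhexane.

3,4-dimethylhexane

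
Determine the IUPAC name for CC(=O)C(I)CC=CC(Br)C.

7-bromo-3-iodooct-5-en-2-one

Counting along the main chain through the carbonyl and the multiple bond gives 8 carbons: the parent is octane.
The highest-priority functional group is a ketone (C=O on an internal carbon), so the name ends in -one.
There is one C=C double bond, indicated by the ending -ene.
Choose the numbering such that numbering from this end puts the carbonyl group at C-2 rather than C-7.
That gives the carbonyl at C-2; the double bond between C-5 and C-6; a bromo group at C-7; an iodo group at C-3.
Substituent prefixes are cited in alphabetical order (multiplying prefixes like di-/tri- are ignored for ordering).
Assembling the pieces gives 7-bromo-3-iodooct-5-en-2-one.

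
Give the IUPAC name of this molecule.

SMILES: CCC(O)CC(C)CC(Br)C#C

7-bromo-5-methylnon-8-yn-3-ol

The longest carbon chain that includes the –OH group and the multiple bond has 9 carbons, so the parent hydride is nonane.
The highest-priority functional group is an alcohol (–OH), so the name ends in -ol.
There is one C≡C triple bond, indicated by the ending -yne.
Number the chain so that numbering from this end puts the hydroxyl group at C-3 rather than C-7.
That gives the hydroxyl at C-3; the triple bond between C-8 and C-9; a bromo group at C-7; a methyl group at C-5.
Substituent prefixes are cited in alphabetical order (multiplying prefixes like di-/tri- are ignored for ordering).
Putting it together: 7-bromo-5-methylnon-8-yn-3-ol.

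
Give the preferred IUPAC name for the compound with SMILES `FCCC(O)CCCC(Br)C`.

Counting along the main chain through the –OH group gives 8 carbons: the parent is octane.
An alcohol (–OH) is the principal characteristic group, giving the suffix -ol.
Choose the numbering such that numbering from this end puts the hydroxyl group at C-3 rather than C-6.
That gives the hydroxyl at C-3; a bromo group at C-7; a fluoro group at C-1.
The substituents are ordered alphabetically, ignoring any di-/tri- multipliers.
The name is 7-bromo-1-fluorooctan-3-ol.

7-bromo-1-fluorooctan-3-ol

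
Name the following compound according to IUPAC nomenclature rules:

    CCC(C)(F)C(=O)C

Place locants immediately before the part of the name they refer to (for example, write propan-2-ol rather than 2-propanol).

3-fluoro-3-methylpentan-2-one

The longest carbon chain that includes the carbonyl has 5 carbons, so the parent hydride is pentane.
The highest-priority functional group is a ketone (C=O on an internal carbon), so the name ends in -one.
Choose the numbering such that numbering from this end puts the carbonyl group at C-2 rather than C-4.
This places the carbonyl at C-2; a fluoro group at C-3; a methyl group at C-3.
Substituent prefixes are cited in alphabetical order (multiplying prefixes like di-/tri- are ignored for ordering).
Assembling the pieces gives 3-fluoro-3-methylpentan-2-one.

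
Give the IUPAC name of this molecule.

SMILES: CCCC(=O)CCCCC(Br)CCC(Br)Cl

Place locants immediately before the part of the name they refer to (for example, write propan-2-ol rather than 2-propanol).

9,12-dibromo-12-chlorododecan-4-one

The longest chain bearing the carbonyl is 12 carbons long (dodecane).
The highest-priority functional group is a ketone (C=O on an internal carbon), so the name ends in -one.
Choose the numbering such that numbering from this end puts the carbonyl group at C-4 rather than C-9.
With this numbering: the carbonyl at C-4; bromo groups at C-9 and C-12; a chloro group at C-12.
The substituents are ordered alphabetically, ignoring any di-/tri- multipliers.
Assembling the pieces gives 9,12-dibromo-12-chlorododecan-4-one.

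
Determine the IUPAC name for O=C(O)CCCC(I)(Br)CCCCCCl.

5-bromo-10-chloro-5-iododecanoic acid

The longest chain bearing the –COOH group is 10 carbons long (decane).
The principal characteristic group is a carboxylic acid (terminal –COOH), named with the suffix -oic acid.
The numbering direction is chosen so that the carboxylic acid carbon is C-1 by definition.
This places a bromo group at C-5; a chloro group at C-10; an iodo group at C-5.
Substituent prefixes are cited in alphabetical order (multiplying prefixes like di-/tri- are ignored for ordering).
The name is 5-bromo-10-chloro-5-iododecanoic acid.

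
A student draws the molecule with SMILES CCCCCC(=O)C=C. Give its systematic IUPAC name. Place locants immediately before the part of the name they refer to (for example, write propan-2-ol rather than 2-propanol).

oct-1-en-3-one

The longest chain bearing the carbonyl and the multiple bond is 8 carbons long (octane).
The highest-priority functional group is a ketone (C=O on an internal carbon), so the name ends in -one.
A C=C double bond in the chain gives the infix -ene-.
Choose the numbering such that numbering from this end puts the carbonyl group at C-3 rather than C-6.
This places the carbonyl at C-3; the double bond between C-1 and C-2.
The name is oct-1-en-3-one.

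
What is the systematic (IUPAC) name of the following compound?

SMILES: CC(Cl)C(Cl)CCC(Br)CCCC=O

5-bromo-8,9-dichlorodecanal

The longest chain bearing the –CHO group is 10 carbons long (decane).
The principal characteristic group is an aldehyde (terminal –CHO), named with the suffix -al.
The numbering direction is chosen so that the aldehyde carbon is C-1 by definition.
This places a bromo group at C-5; chloro groups at C-8 and C-9.
Prefixes are listed alphabetically: bromo, chloro.
Putting it together: 5-bromo-8,9-dichlorodecanal.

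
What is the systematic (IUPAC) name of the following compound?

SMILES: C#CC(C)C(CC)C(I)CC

Counting along the main chain through the multiple bond gives 7 carbons: the parent is heptane.
A C≡C triple bond in the chain gives the infix -yne-.
Choose the numbering such that numbering from this end puts the triple bond at C-1 rather than C-6.
This places the triple bond between C-1 and C-2; an ethyl group at C-4; an iodo group at C-5; a methyl group at C-3.
The substituents are ordered alphabetically, ignoring any di-/tri- multipliers.
Putting it together: 4-ethyl-5-iodo-3-methylhept-1-yne.

4-ethyl-5-iodo-3-methylhept-1-yne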